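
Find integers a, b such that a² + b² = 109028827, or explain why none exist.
Not possible

Factorization: 109028827 = 89 × 107^3
By Fermat: n is sum of two squares iff every prime p ≡ 3 (mod 4) appears to even power.
Prime(s) ≡ 3 (mod 4) with odd exponent: [(107, 3)]
Therefore 109028827 cannot be expressed as a² + b².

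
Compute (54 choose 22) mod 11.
6

Using Lucas' theorem:
Write n=54 and k=22 in base 11:
n in base 11: [4, 10]
k in base 11: [2, 0]
C(54,22) mod 11 = ∏ C(n_i, k_i) mod 11
Digit binomials (mod 11): C(4,2) = 6; C(10,0) = 1
Product: 6 × 1 = 6 ≡ 6 (mod 11)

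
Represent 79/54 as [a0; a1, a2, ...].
[1; 2, 6, 4]

Euclidean algorithm steps:
79 = 1 × 54 + 25
54 = 2 × 25 + 4
25 = 6 × 4 + 1
4 = 4 × 1 + 0
Continued fraction: [1; 2, 6, 4]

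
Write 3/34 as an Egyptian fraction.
1/12 + 1/204

Greedy algorithm:
3/34: ceiling(34/3) = 12, use 1/12
1/204: ceiling(204/1) = 204, use 1/204
Result: 3/34 = 1/12 + 1/204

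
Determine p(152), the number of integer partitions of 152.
49686288421

p(n) counts ways to write n as a sum of positive integers (order ignored).
Euler's pentagonal recurrence: p(k) = p(k-1) + p(k-2) - p(k-5) - p(k-7) + p(k-12) + p(k-15) - ... (offsets j(3j∓1)/2, signs ++--, p(0)=1, p(<0)=0).
DP table for k = 0..151: p(0)=1, p(1)=1, p(2)=2, p(3)=3, p(4)=5, p(5)=7, p(6)=11, p(7)=15, p(8)=22, p(9)=30, p(10)=42, p(11)=56, p(12)=77, p(13)=101, p(14)=135, p(15)=176, p(16)=231, p(17)=297, p(18)=385, p(19)=490, p(20)=627, p(21)=792, p(22)=1002, p(23)=1255, p(24)=1575, p(25)=1958, p(26)=2436, p(27)=3010, p(28)=3718, p(29)=4565, p(30)=5604, p(31)=6842, p(32)=8349, p(33)=10143, p(34)=12310, p(35)=14883, p(36)=17977, p(37)=21637, p(38)=26015, p(39)=31185, p(40)=37338, p(41)=44583, p(42)=53174, p(43)=63261, p(44)=75175, p(45)=89134, p(46)=105558, p(47)=124754, p(48)=147273, p(49)=173525, p(50)=204226, p(51)=239943, p(52)=281589, p(53)=329931, p(54)=386155, p(55)=451276, p(56)=526823, p(57)=614154, p(58)=715220, p(59)=831820, p(60)=966467, p(61)=1121505, p(62)=1300156, p(63)=1505499, p(64)=1741630, p(65)=2012558, p(66)=2323520, p(67)=2679689, p(68)=3087735, p(69)=3554345, p(70)=4087968, p(71)=4697205, p(72)=5392783, p(73)=6185689, p(74)=7089500, p(75)=8118264, p(76)=9289091, p(77)=10619863, p(78)=12132164, p(79)=13848650, p(80)=15796476, p(81)=18004327, p(82)=20506255, p(83)=23338469, p(84)=26543660, p(85)=30167357, p(86)=34262962, p(87)=38887673, p(88)=44108109, p(89)=49995925, p(90)=56634173, p(91)=64112359, p(92)=72533807, p(93)=82010177, p(94)=92669720, p(95)=104651419, p(96)=118114304, p(97)=133230930, p(98)=150198136, p(99)=169229875, p(100)=190569292, p(101)=214481126, p(102)=241265379, p(103)=271248950, p(104)=304801365, p(105)=342325709, p(106)=384276336, p(107)=431149389, p(108)=483502844, p(109)=541946240, p(110)=607163746, p(111)=679903203, p(112)=761002156, p(113)=851376628, p(114)=952050665, p(115)=1064144451, p(116)=1188908248, p(117)=1327710076, p(118)=1482074143, p(119)=1653668665, p(120)=1844349560, p(121)=2056148051, p(122)=2291320912, p(123)=2552338241, p(124)=2841940500, p(125)=3163127352, p(126)=3519222692, p(127)=3913864295, p(128)=4351078600, p(129)=4835271870, p(130)=5371315400, p(131)=5964539504, p(132)=6620830889, p(133)=7346629512, p(134)=8149040695, p(135)=9035836076, p(136)=10015581680, p(137)=11097645016, p(138)=12292341831, p(139)=13610949895, p(140)=15065878135, p(141)=16670689208, p(142)=18440293320, p(143)=20390982757, p(144)=22540654445, p(145)=24908858009, p(146)=27517052599, p(147)=30388671978, p(148)=33549419497, p(149)=37027355200, p(150)=40853235313, p(151)=45060624582.
Final step: p(152) = p(151) + p(150) - p(147) - p(145) + p(140) + p(137) - p(130) - p(126) + p(117) + p(112) - p(101) - p(95) + p(82) + p(75) - p(60) - p(52) + p(35) + p(26) - p(7)
= 45060624582 + 40853235313 - 30388671978 - 24908858009 + 15065878135 + 11097645016 - 5371315400 - 3519222692 + 1327710076 + 761002156 - 214481126 - 104651419 + 20506255 + 8118264 - 966467 - 281589 + 14883 + 2436 - 15
= 49686288421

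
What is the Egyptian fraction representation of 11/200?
1/19 + 1/423 + 1/229629 + 1/123035218200

Greedy algorithm:
11/200: ceiling(200/11) = 19, use 1/19
9/3800: ceiling(3800/9) = 423, use 1/423
7/1607400: ceiling(1607400/7) = 229629, use 1/229629
1/123035218200: ceiling(123035218200/1) = 123035218200, use 1/123035218200
Result: 11/200 = 1/19 + 1/423 + 1/229629 + 1/123035218200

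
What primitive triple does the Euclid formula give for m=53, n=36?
(1513, 3816, 4105)

Euclid's formula: a = m² - n², b = 2mn, c = m² + n²
m = 53, n = 36
a = 53² - 36² = 2809 - 1296 = 1513
b = 2 × 53 × 36 = 3816
c = 53² + 36² = 2809 + 1296 = 4105
Verification: 1513² + 3816² = 2289169 + 14561856 = 16851025 = 4105² ✓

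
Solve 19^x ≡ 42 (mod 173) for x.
35

Baby-step giant-step with step n = ⌈√173⌉ = 14.
Baby steps 19^j mod 173 (j:value) for j=0..13: 0:1, 1:19, 2:15, 3:112, 4:52, 5:123, 6:88, 7:115, 8:109, 9:168, 10:78, 11:98, 12:132, 13:86.
Giant-step multiplier: 19^(-14) ≡ 19^(172-14) = 19^158 ≡ 9 (mod 173).
Giant steps γ_i = 42·9^i mod 173: γ_0=42, γ_1=32, γ_2=115 (in table at j=7).
x = i·n + j = 2·14 + 7 = 35.
Check: 19^35 ≡ 42 (mod 173).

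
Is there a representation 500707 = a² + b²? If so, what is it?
Not possible

Factorization: 500707 = 19^3 × 73
By Fermat: n is sum of two squares iff every prime p ≡ 3 (mod 4) appears to even power.
Prime(s) ≡ 3 (mod 4) with odd exponent: [(19, 3)]
Therefore 500707 cannot be expressed as a² + b².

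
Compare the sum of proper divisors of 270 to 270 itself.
abundant

Proper divisors of 270: sum = 1 + 2 + 3 + 5 + 6 + 9 + 10 + 15 + 18 + 27 + 30 + 45 + 54 + 90 + 135 = 450
Since 450 > 270, 270 is abundant.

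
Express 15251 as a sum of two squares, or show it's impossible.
Not possible

Factorization: 15251 = 101 × 151
By Fermat: n is sum of two squares iff every prime p ≡ 3 (mod 4) appears to even power.
Prime(s) ≡ 3 (mod 4) with odd exponent: [(151, 1)]
Therefore 15251 cannot be expressed as a² + b².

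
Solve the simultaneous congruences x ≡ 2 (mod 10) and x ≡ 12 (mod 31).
12

Using Chinese Remainder Theorem:
M = 10 × 31 = 310
M1 = 31, M2 = 10
y1 = 31^(-1) mod 10 = 1
y2 = 10^(-1) mod 31 = 28
x = (2×31×1 + 12×10×28) mod 310 = 12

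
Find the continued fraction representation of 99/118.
[0; 1, 5, 4, 1, 3]

Euclidean algorithm steps:
99 = 0 × 118 + 99
118 = 1 × 99 + 19
99 = 5 × 19 + 4
19 = 4 × 4 + 3
4 = 1 × 3 + 1
3 = 3 × 1 + 0
Continued fraction: [0; 1, 5, 4, 1, 3]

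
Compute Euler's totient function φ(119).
96

119 = 7 × 17
φ(n) = n × ∏(1 - 1/p) for each prime p dividing n
φ(119) = 119 × (1 - 1/7) × (1 - 1/17) = 96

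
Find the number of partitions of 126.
3519222692

p(n) counts ways to write n as a sum of positive integers (order ignored).
Euler's pentagonal recurrence: p(k) = p(k-1) + p(k-2) - p(k-5) - p(k-7) + p(k-12) + p(k-15) - ... (offsets j(3j∓1)/2, signs ++--, p(0)=1, p(<0)=0).
DP table for k = 0..125: p(0)=1, p(1)=1, p(2)=2, p(3)=3, p(4)=5, p(5)=7, p(6)=11, p(7)=15, p(8)=22, p(9)=30, p(10)=42, p(11)=56, p(12)=77, p(13)=101, p(14)=135, p(15)=176, p(16)=231, p(17)=297, p(18)=385, p(19)=490, p(20)=627, p(21)=792, p(22)=1002, p(23)=1255, p(24)=1575, p(25)=1958, p(26)=2436, p(27)=3010, p(28)=3718, p(29)=4565, p(30)=5604, p(31)=6842, p(32)=8349, p(33)=10143, p(34)=12310, p(35)=14883, p(36)=17977, p(37)=21637, p(38)=26015, p(39)=31185, p(40)=37338, p(41)=44583, p(42)=53174, p(43)=63261, p(44)=75175, p(45)=89134, p(46)=105558, p(47)=124754, p(48)=147273, p(49)=173525, p(50)=204226, p(51)=239943, p(52)=281589, p(53)=329931, p(54)=386155, p(55)=451276, p(56)=526823, p(57)=614154, p(58)=715220, p(59)=831820, p(60)=966467, p(61)=1121505, p(62)=1300156, p(63)=1505499, p(64)=1741630, p(65)=2012558, p(66)=2323520, p(67)=2679689, p(68)=3087735, p(69)=3554345, p(70)=4087968, p(71)=4697205, p(72)=5392783, p(73)=6185689, p(74)=7089500, p(75)=8118264, p(76)=9289091, p(77)=10619863, p(78)=12132164, p(79)=13848650, p(80)=15796476, p(81)=18004327, p(82)=20506255, p(83)=23338469, p(84)=26543660, p(85)=30167357, p(86)=34262962, p(87)=38887673, p(88)=44108109, p(89)=49995925, p(90)=56634173, p(91)=64112359, p(92)=72533807, p(93)=82010177, p(94)=92669720, p(95)=104651419, p(96)=118114304, p(97)=133230930, p(98)=150198136, p(99)=169229875, p(100)=190569292, p(101)=214481126, p(102)=241265379, p(103)=271248950, p(104)=304801365, p(105)=342325709, p(106)=384276336, p(107)=431149389, p(108)=483502844, p(109)=541946240, p(110)=607163746, p(111)=679903203, p(112)=761002156, p(113)=851376628, p(114)=952050665, p(115)=1064144451, p(116)=1188908248, p(117)=1327710076, p(118)=1482074143, p(119)=1653668665, p(120)=1844349560, p(121)=2056148051, p(122)=2291320912, p(123)=2552338241, p(124)=2841940500, p(125)=3163127352.
Final step: p(126) = p(125) + p(124) - p(121) - p(119) + p(114) + p(111) - p(104) - p(100) + p(91) + p(86) - p(75) - p(69) + p(56) + p(49) - p(34) - p(26) + p(9) + p(0)
= 3163127352 + 2841940500 - 2056148051 - 1653668665 + 952050665 + 679903203 - 304801365 - 190569292 + 64112359 + 34262962 - 8118264 - 3554345 + 526823 + 173525 - 12310 - 2436 + 30 + 1
= 3519222692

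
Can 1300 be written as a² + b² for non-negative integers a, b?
2² + 36² (a=2, b=36)

Factorization: 1300 = 2^2 × 5^2 × 13
By Fermat: n is sum of two squares iff every prime p ≡ 3 (mod 4) appears to even power.
All primes ≡ 3 (mod 4) appear to even power.
Search a = 0, 1, 2, … for 1300 - a² a perfect square: first hit at a = 2: 1300 - 4 = 1296 = 36².
1300 = 2² + 36² = 4 + 1296 ✓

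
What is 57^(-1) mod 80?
73

gcd(57, 80) = 1, so the inverse exists.
Extended Euclidean algorithm on (80, 57):
80 = 1 × 57 + 23  ⟹  23 = (1)·80 + (-1)·57
57 = 2 × 23 + 11  ⟹  11 = (-2)·80 + (3)·57
23 = 2 × 11 + 1  ⟹  1 = (5)·80 + (-7)·57
So (-7)·57 ≡ 1 (mod 80), i.e. 57^(-1) ≡ -7 ≡ 73 (mod 80).
Check: 57 × 73 = 4161 ≡ 1 (mod 80)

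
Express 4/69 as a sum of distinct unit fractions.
1/18 + 1/414

Greedy algorithm:
4/69: ceiling(69/4) = 18, use 1/18
1/414: ceiling(414/1) = 414, use 1/414
Result: 4/69 = 1/18 + 1/414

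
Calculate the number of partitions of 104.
304801365

p(n) counts ways to write n as a sum of positive integers (order ignored).
Euler's pentagonal recurrence: p(k) = p(k-1) + p(k-2) - p(k-5) - p(k-7) + p(k-12) + p(k-15) - ... (offsets j(3j∓1)/2, signs ++--, p(0)=1, p(<0)=0).
DP table for k = 0..103: p(0)=1, p(1)=1, p(2)=2, p(3)=3, p(4)=5, p(5)=7, p(6)=11, p(7)=15, p(8)=22, p(9)=30, p(10)=42, p(11)=56, p(12)=77, p(13)=101, p(14)=135, p(15)=176, p(16)=231, p(17)=297, p(18)=385, p(19)=490, p(20)=627, p(21)=792, p(22)=1002, p(23)=1255, p(24)=1575, p(25)=1958, p(26)=2436, p(27)=3010, p(28)=3718, p(29)=4565, p(30)=5604, p(31)=6842, p(32)=8349, p(33)=10143, p(34)=12310, p(35)=14883, p(36)=17977, p(37)=21637, p(38)=26015, p(39)=31185, p(40)=37338, p(41)=44583, p(42)=53174, p(43)=63261, p(44)=75175, p(45)=89134, p(46)=105558, p(47)=124754, p(48)=147273, p(49)=173525, p(50)=204226, p(51)=239943, p(52)=281589, p(53)=329931, p(54)=386155, p(55)=451276, p(56)=526823, p(57)=614154, p(58)=715220, p(59)=831820, p(60)=966467, p(61)=1121505, p(62)=1300156, p(63)=1505499, p(64)=1741630, p(65)=2012558, p(66)=2323520, p(67)=2679689, p(68)=3087735, p(69)=3554345, p(70)=4087968, p(71)=4697205, p(72)=5392783, p(73)=6185689, p(74)=7089500, p(75)=8118264, p(76)=9289091, p(77)=10619863, p(78)=12132164, p(79)=13848650, p(80)=15796476, p(81)=18004327, p(82)=20506255, p(83)=23338469, p(84)=26543660, p(85)=30167357, p(86)=34262962, p(87)=38887673, p(88)=44108109, p(89)=49995925, p(90)=56634173, p(91)=64112359, p(92)=72533807, p(93)=82010177, p(94)=92669720, p(95)=104651419, p(96)=118114304, p(97)=133230930, p(98)=150198136, p(99)=169229875, p(100)=190569292, p(101)=214481126, p(102)=241265379, p(103)=271248950.
Final step: p(104) = p(103) + p(102) - p(99) - p(97) + p(92) + p(89) - p(82) - p(78) + p(69) + p(64) - p(53) - p(47) + p(34) + p(27) - p(12) - p(4)
= 271248950 + 241265379 - 169229875 - 133230930 + 72533807 + 49995925 - 20506255 - 12132164 + 3554345 + 1741630 - 329931 - 124754 + 12310 + 3010 - 77 - 5
= 304801365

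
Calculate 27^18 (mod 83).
59

Repeated squaring. Binary of 18 = 10010.
27^1 ≡ 27 (mod 83); 27^2 ≡ 65 (mod 83); 27^4 ≡ 75 (mod 83); 27^8 ≡ 64 (mod 83); 27^16 ≡ 29 (mod 83)
27^18 = 27^2 × 27^16 ≡ 59 (mod 83)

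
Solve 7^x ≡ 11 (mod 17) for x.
5

Baby-step giant-step with step n = ⌈√17⌉ = 5.
Baby steps 7^j mod 17 (j:value) for j=0..4: 0:1, 1:7, 2:15, 3:3, 4:4.
Giant-step multiplier: 7^(-5) ≡ 7^(16-5) = 7^11 ≡ 14 (mod 17).
Giant steps γ_i = 11·14^i mod 17: γ_0=11, γ_1=1 (in table at j=0).
x = i·n + j = 1·5 + 0 = 5.
Check: 7^5 ≡ 11 (mod 17).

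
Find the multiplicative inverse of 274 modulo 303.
94

gcd(274, 303) = 1, so the inverse exists.
Extended Euclidean algorithm on (303, 274):
303 = 1 × 274 + 29  ⟹  29 = (1)·303 + (-1)·274
274 = 9 × 29 + 13  ⟹  13 = (-9)·303 + (10)·274
29 = 2 × 13 + 3  ⟹  3 = (19)·303 + (-21)·274
13 = 4 × 3 + 1  ⟹  1 = (-85)·303 + (94)·274
So (94)·274 ≡ 1 (mod 303), i.e. 274^(-1) ≡ 94 (mod 303).
Check: 274 × 94 = 25756 ≡ 1 (mod 303)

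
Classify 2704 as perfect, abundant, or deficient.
abundant

Proper divisors of 2704: sum = 1 + 2 + 4 + 8 + 13 + 16 + 26 + 52 + 104 + 169 + 208 + 338 + 676 + 1352 = 2969
Since 2969 > 2704, 2704 is abundant.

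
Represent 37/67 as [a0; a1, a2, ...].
[0; 1, 1, 4, 3, 2]

Euclidean algorithm steps:
37 = 0 × 67 + 37
67 = 1 × 37 + 30
37 = 1 × 30 + 7
30 = 4 × 7 + 2
7 = 3 × 2 + 1
2 = 2 × 1 + 0
Continued fraction: [0; 1, 1, 4, 3, 2]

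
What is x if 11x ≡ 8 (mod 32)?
x ≡ 24 (mod 32)

gcd(11, 32) = 1, which divides 8, so solutions exist.
Find 11^(-1) mod 32 by the extended Euclidean algorithm:
32 = 2 × 11 + 10  ⟹  10 = (1)·32 + (-2)·11
11 = 1 × 10 + 1  ⟹  1 = (-1)·32 + (3)·11
So (3)·11 ≡ 1 (mod 32), i.e. 11^(-1) ≡ 3 (mod 32).
x ≡ 3 × 8 = 24 ≡ 24 (mod 32).
Check: 11 × 24 = 264 ≡ 8 (mod 32).
Unique solution: x ≡ 24 (mod 32)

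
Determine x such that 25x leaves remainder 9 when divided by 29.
x ≡ 5 (mod 29)

gcd(25, 29) = 1, which divides 9, so solutions exist.
Find 25^(-1) mod 29 by the extended Euclidean algorithm:
29 = 1 × 25 + 4  ⟹  4 = (1)·29 + (-1)·25
25 = 6 × 4 + 1  ⟹  1 = (-6)·29 + (7)·25
So (7)·25 ≡ 1 (mod 29), i.e. 25^(-1) ≡ 7 (mod 29).
x ≡ 7 × 9 = 63 ≡ 5 (mod 29).
Check: 25 × 5 = 125 ≡ 9 (mod 29).
Unique solution: x ≡ 5 (mod 29)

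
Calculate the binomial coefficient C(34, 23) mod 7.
4

Using Lucas' theorem:
Write n=34 and k=23 in base 7:
n in base 7: [4, 6]
k in base 7: [3, 2]
C(34,23) mod 7 = ∏ C(n_i, k_i) mod 7
Digit binomials (mod 7): C(4,3) = 4; C(6,2) = 15 ≡ 1
Product: 4 × 1 = 4 ≡ 4 (mod 7)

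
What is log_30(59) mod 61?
59

Baby-step giant-step with step n = ⌈√61⌉ = 8.
Baby steps 30^j mod 61 (j:value) for j=0..7: 0:1, 1:30, 2:46, 3:38, 4:42, 5:40, 6:41, 7:10.
Giant-step multiplier: 30^(-8) ≡ 30^(60-8) = 30^52 ≡ 12 (mod 61).
Giant steps γ_i = 59·12^i mod 61: γ_0=59, γ_1=37, γ_2=17, γ_3=21, γ_4=8, γ_5=35, γ_6=54, γ_7=38 (in table at j=3).
x = i·n + j = 7·8 + 3 = 59.
Check: 30^59 ≡ 59 (mod 61).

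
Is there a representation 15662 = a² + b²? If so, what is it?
Not possible

Factorization: 15662 = 2 × 41 × 191
By Fermat: n is sum of two squares iff every prime p ≡ 3 (mod 4) appears to even power.
Prime(s) ≡ 3 (mod 4) with odd exponent: [(191, 1)]
Therefore 15662 cannot be expressed as a² + b².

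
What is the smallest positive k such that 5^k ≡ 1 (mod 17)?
16

17 is prime, so ord(5) divides φ(17) = 16.
Divisors of 16: 1, 2, 4, 8, 16.
Repeated squaring: 5^1 ≡ 5, 5^2 ≡ 8, 5^4 ≡ 13, 5^8 ≡ 16, 5^16 ≡ 1 (mod 17).
Test 5^d mod 17 for each divisor d in increasing order:
5^1 ≡ 5
5^2 ≡ 8
5^4 ≡ 13
5^8 ≡ 16
5^16 ≡ 1  ← first divisor giving 1
The order is 16.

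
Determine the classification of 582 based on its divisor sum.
abundant

Proper divisors of 582: sum = 1 + 2 + 3 + 6 + 97 + 194 + 291 = 594
Since 594 > 582, 582 is abundant.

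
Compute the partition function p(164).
156919475295

p(n) counts ways to write n as a sum of positive integers (order ignored).
Euler's pentagonal recurrence: p(k) = p(k-1) + p(k-2) - p(k-5) - p(k-7) + p(k-12) + p(k-15) - ... (offsets j(3j∓1)/2, signs ++--, p(0)=1, p(<0)=0).
DP table for k = 0..163: p(0)=1, p(1)=1, p(2)=2, p(3)=3, p(4)=5, p(5)=7, p(6)=11, p(7)=15, p(8)=22, p(9)=30, p(10)=42, p(11)=56, p(12)=77, p(13)=101, p(14)=135, p(15)=176, p(16)=231, p(17)=297, p(18)=385, p(19)=490, p(20)=627, p(21)=792, p(22)=1002, p(23)=1255, p(24)=1575, p(25)=1958, p(26)=2436, p(27)=3010, p(28)=3718, p(29)=4565, p(30)=5604, p(31)=6842, p(32)=8349, p(33)=10143, p(34)=12310, p(35)=14883, p(36)=17977, p(37)=21637, p(38)=26015, p(39)=31185, p(40)=37338, p(41)=44583, p(42)=53174, p(43)=63261, p(44)=75175, p(45)=89134, p(46)=105558, p(47)=124754, p(48)=147273, p(49)=173525, p(50)=204226, p(51)=239943, p(52)=281589, p(53)=329931, p(54)=386155, p(55)=451276, p(56)=526823, p(57)=614154, p(58)=715220, p(59)=831820, p(60)=966467, p(61)=1121505, p(62)=1300156, p(63)=1505499, p(64)=1741630, p(65)=2012558, p(66)=2323520, p(67)=2679689, p(68)=3087735, p(69)=3554345, p(70)=4087968, p(71)=4697205, p(72)=5392783, p(73)=6185689, p(74)=7089500, p(75)=8118264, p(76)=9289091, p(77)=10619863, p(78)=12132164, p(79)=13848650, p(80)=15796476, p(81)=18004327, p(82)=20506255, p(83)=23338469, p(84)=26543660, p(85)=30167357, p(86)=34262962, p(87)=38887673, p(88)=44108109, p(89)=49995925, p(90)=56634173, p(91)=64112359, p(92)=72533807, p(93)=82010177, p(94)=92669720, p(95)=104651419, p(96)=118114304, p(97)=133230930, p(98)=150198136, p(99)=169229875, p(100)=190569292, p(101)=214481126, p(102)=241265379, p(103)=271248950, p(104)=304801365, p(105)=342325709, p(106)=384276336, p(107)=431149389, p(108)=483502844, p(109)=541946240, p(110)=607163746, p(111)=679903203, p(112)=761002156, p(113)=851376628, p(114)=952050665, p(115)=1064144451, p(116)=1188908248, p(117)=1327710076, p(118)=1482074143, p(119)=1653668665, p(120)=1844349560, p(121)=2056148051, p(122)=2291320912, p(123)=2552338241, p(124)=2841940500, p(125)=3163127352, p(126)=3519222692, p(127)=3913864295, p(128)=4351078600, p(129)=4835271870, p(130)=5371315400, p(131)=5964539504, p(132)=6620830889, p(133)=7346629512, p(134)=8149040695, p(135)=9035836076, p(136)=10015581680, p(137)=11097645016, p(138)=12292341831, p(139)=13610949895, p(140)=15065878135, p(141)=16670689208, p(142)=18440293320, p(143)=20390982757, p(144)=22540654445, p(145)=24908858009, p(146)=27517052599, p(147)=30388671978, p(148)=33549419497, p(149)=37027355200, p(150)=40853235313, p(151)=45060624582, p(152)=49686288421, p(153)=54770336324, p(154)=60356673280, p(155)=66493182097, p(156)=73232243759, p(157)=80630964769, p(158)=88751778802, p(159)=97662728555, p(160)=107438159466, p(161)=118159068427, p(162)=129913904637, p(163)=142798995930.
Final step: p(164) = p(163) + p(162) - p(159) - p(157) + p(152) + p(149) - p(142) - p(138) + p(129) + p(124) - p(113) - p(107) + p(94) + p(87) - p(72) - p(64) + p(47) + p(38) - p(19) - p(9)
= 142798995930 + 129913904637 - 97662728555 - 80630964769 + 49686288421 + 37027355200 - 18440293320 - 12292341831 + 4835271870 + 2841940500 - 851376628 - 431149389 + 92669720 + 38887673 - 5392783 - 1741630 + 124754 + 26015 - 490 - 30
= 156919475295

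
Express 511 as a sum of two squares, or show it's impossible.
Not possible

Factorization: 511 = 7 × 73
By Fermat: n is sum of two squares iff every prime p ≡ 3 (mod 4) appears to even power.
Prime(s) ≡ 3 (mod 4) with odd exponent: [(7, 1)]
Therefore 511 cannot be expressed as a² + b².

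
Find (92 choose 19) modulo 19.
4

Using Lucas' theorem:
Write n=92 and k=19 in base 19:
n in base 19: [4, 16]
k in base 19: [1, 0]
C(92,19) mod 19 = ∏ C(n_i, k_i) mod 19
Digit binomials (mod 19): C(4,1) = 4; C(16,0) = 1
Product: 4 × 1 = 4 ≡ 4 (mod 19)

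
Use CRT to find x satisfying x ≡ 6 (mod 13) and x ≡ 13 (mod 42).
97

Using Chinese Remainder Theorem:
M = 13 × 42 = 546
M1 = 42, M2 = 13
y1 = 42^(-1) mod 13 = 9
y2 = 13^(-1) mod 42 = 13
x = (6×42×9 + 13×13×13) mod 546 = 97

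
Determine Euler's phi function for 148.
72

148 = 2^2 × 37
φ(n) = n × ∏(1 - 1/p) for each prime p dividing n
φ(148) = 148 × (1 - 1/2) × (1 - 1/37) = 72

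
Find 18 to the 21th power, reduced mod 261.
99

Repeated squaring. Binary of 21 = 10101.
18^1 ≡ 18 (mod 261); 18^2 ≡ 63 (mod 261); 18^4 ≡ 54 (mod 261); 18^8 ≡ 45 (mod 261); 18^16 ≡ 198 (mod 261)
18^21 = 18^1 × 18^4 × 18^16 ≡ 99 (mod 261)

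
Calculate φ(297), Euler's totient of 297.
180

297 = 3^3 × 11
φ(n) = n × ∏(1 - 1/p) for each prime p dividing n
φ(297) = 297 × (1 - 1/3) × (1 - 1/11) = 180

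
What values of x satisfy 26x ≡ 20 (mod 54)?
x ≡ 7 (mod 27)

gcd(26, 54) = 2, which divides 20, so solutions exist.
Divide through by 2: 13x ≡ 10 (mod 27).
Find 13^(-1) mod 27 by the extended Euclidean algorithm:
27 = 2 × 13 + 1  ⟹  1 = (1)·27 + (-2)·13
So (-2)·13 ≡ 1 (mod 27), i.e. 13^(-1) ≡ -2 ≡ 25 (mod 27).
x ≡ 25 × 10 = 250 ≡ 7 (mod 27).
Check: 26 × 7 = 182 ≡ 20 (mod 54).
x ≡ 7 (mod 27), giving 2 solutions mod 54.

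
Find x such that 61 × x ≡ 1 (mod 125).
41

gcd(61, 125) = 1, so the inverse exists.
Extended Euclidean algorithm on (125, 61):
125 = 2 × 61 + 3  ⟹  3 = (1)·125 + (-2)·61
61 = 20 × 3 + 1  ⟹  1 = (-20)·125 + (41)·61
So (41)·61 ≡ 1 (mod 125), i.e. 61^(-1) ≡ 41 (mod 125).
Check: 61 × 41 = 2501 ≡ 1 (mod 125)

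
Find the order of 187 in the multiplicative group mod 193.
96

193 is prime, so ord(187) divides φ(193) = 192.
Divisors of 192: 1, 2, 3, 4, 6, 8, 12, 16, 24, 32, 48, 64, 96, 192.
Repeated squaring: 187^1 ≡ 187, 187^2 ≡ 36, 187^4 ≡ 138, 187^8 ≡ 130, 187^16 ≡ 109, 187^32 ≡ 108, 187^64 ≡ 84, 187^128 ≡ 108 (mod 193).
Test 187^d mod 193 for each divisor d in increasing order:
187^1 ≡ 187
187^2 ≡ 36
187^3 = 187^2·187^1 ≡ 170
187^4 ≡ 138
187^6 = 187^4·187^2 ≡ 143
187^8 ≡ 130
187^12 = 187^8·187^4 ≡ 184
187^16 ≡ 109
187^24 = 187^16·187^8 ≡ 81
187^32 ≡ 108
187^48 = 187^32·187^16 ≡ 192
187^64 ≡ 84
187^96 = 187^64·187^32 ≡ 1  ← first divisor giving 1
The order is 96.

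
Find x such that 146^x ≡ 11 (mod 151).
112

Baby-step giant-step with step n = ⌈√151⌉ = 13.
Baby steps 146^j mod 151 (j:value) for j=0..12: 0:1, 1:146, 2:25, 3:26, 4:21, 5:46, 6:72, 7:93, 8:139, 9:60, 10:2, 11:141, 12:50.
Giant-step multiplier: 146^(-13) ≡ 146^(150-13) = 146^137 ≡ 61 (mod 151).
Giant steps γ_i = 11·61^i mod 151: γ_0=11, γ_1=67, γ_2=10, γ_3=6, γ_4=64, γ_5=129, γ_6=17, γ_7=131, γ_8=139 (in table at j=8).
x = i·n + j = 8·13 + 8 = 112.
Check: 146^112 ≡ 11 (mod 151).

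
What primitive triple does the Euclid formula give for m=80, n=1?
(6399, 160, 6401)

Euclid's formula: a = m² - n², b = 2mn, c = m² + n²
m = 80, n = 1
a = 80² - 1² = 6400 - 1 = 6399
b = 2 × 80 × 1 = 160
c = 80² + 1² = 6400 + 1 = 6401
Verification: 6399² + 160² = 40947201 + 25600 = 40972801 = 6401² ✓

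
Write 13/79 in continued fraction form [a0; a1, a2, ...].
[0; 6, 13]

Euclidean algorithm steps:
13 = 0 × 79 + 13
79 = 6 × 13 + 1
13 = 13 × 1 + 0
Continued fraction: [0; 6, 13]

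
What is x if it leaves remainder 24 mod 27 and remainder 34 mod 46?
402

Using Chinese Remainder Theorem:
M = 27 × 46 = 1242
M1 = 46, M2 = 27
y1 = 46^(-1) mod 27 = 10
y2 = 27^(-1) mod 46 = 29
x = (24×46×10 + 34×27×29) mod 1242 = 402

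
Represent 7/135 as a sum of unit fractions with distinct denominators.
1/20 + 1/540

Greedy algorithm:
7/135: ceiling(135/7) = 20, use 1/20
1/540: ceiling(540/1) = 540, use 1/540
Result: 7/135 = 1/20 + 1/540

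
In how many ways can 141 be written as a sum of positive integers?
16670689208

p(n) counts ways to write n as a sum of positive integers (order ignored).
Euler's pentagonal recurrence: p(k) = p(k-1) + p(k-2) - p(k-5) - p(k-7) + p(k-12) + p(k-15) - ... (offsets j(3j∓1)/2, signs ++--, p(0)=1, p(<0)=0).
DP table for k = 0..140: p(0)=1, p(1)=1, p(2)=2, p(3)=3, p(4)=5, p(5)=7, p(6)=11, p(7)=15, p(8)=22, p(9)=30, p(10)=42, p(11)=56, p(12)=77, p(13)=101, p(14)=135, p(15)=176, p(16)=231, p(17)=297, p(18)=385, p(19)=490, p(20)=627, p(21)=792, p(22)=1002, p(23)=1255, p(24)=1575, p(25)=1958, p(26)=2436, p(27)=3010, p(28)=3718, p(29)=4565, p(30)=5604, p(31)=6842, p(32)=8349, p(33)=10143, p(34)=12310, p(35)=14883, p(36)=17977, p(37)=21637, p(38)=26015, p(39)=31185, p(40)=37338, p(41)=44583, p(42)=53174, p(43)=63261, p(44)=75175, p(45)=89134, p(46)=105558, p(47)=124754, p(48)=147273, p(49)=173525, p(50)=204226, p(51)=239943, p(52)=281589, p(53)=329931, p(54)=386155, p(55)=451276, p(56)=526823, p(57)=614154, p(58)=715220, p(59)=831820, p(60)=966467, p(61)=1121505, p(62)=1300156, p(63)=1505499, p(64)=1741630, p(65)=2012558, p(66)=2323520, p(67)=2679689, p(68)=3087735, p(69)=3554345, p(70)=4087968, p(71)=4697205, p(72)=5392783, p(73)=6185689, p(74)=7089500, p(75)=8118264, p(76)=9289091, p(77)=10619863, p(78)=12132164, p(79)=13848650, p(80)=15796476, p(81)=18004327, p(82)=20506255, p(83)=23338469, p(84)=26543660, p(85)=30167357, p(86)=34262962, p(87)=38887673, p(88)=44108109, p(89)=49995925, p(90)=56634173, p(91)=64112359, p(92)=72533807, p(93)=82010177, p(94)=92669720, p(95)=104651419, p(96)=118114304, p(97)=133230930, p(98)=150198136, p(99)=169229875, p(100)=190569292, p(101)=214481126, p(102)=241265379, p(103)=271248950, p(104)=304801365, p(105)=342325709, p(106)=384276336, p(107)=431149389, p(108)=483502844, p(109)=541946240, p(110)=607163746, p(111)=679903203, p(112)=761002156, p(113)=851376628, p(114)=952050665, p(115)=1064144451, p(116)=1188908248, p(117)=1327710076, p(118)=1482074143, p(119)=1653668665, p(120)=1844349560, p(121)=2056148051, p(122)=2291320912, p(123)=2552338241, p(124)=2841940500, p(125)=3163127352, p(126)=3519222692, p(127)=3913864295, p(128)=4351078600, p(129)=4835271870, p(130)=5371315400, p(131)=5964539504, p(132)=6620830889, p(133)=7346629512, p(134)=8149040695, p(135)=9035836076, p(136)=10015581680, p(137)=11097645016, p(138)=12292341831, p(139)=13610949895, p(140)=15065878135.
Final step: p(141) = p(140) + p(139) - p(136) - p(134) + p(129) + p(126) - p(119) - p(115) + p(106) + p(101) - p(90) - p(84) + p(71) + p(64) - p(49) - p(41) + p(24) + p(15)
= 15065878135 + 13610949895 - 10015581680 - 8149040695 + 4835271870 + 3519222692 - 1653668665 - 1064144451 + 384276336 + 214481126 - 56634173 - 26543660 + 4697205 + 1741630 - 173525 - 44583 + 1575 + 176
= 16670689208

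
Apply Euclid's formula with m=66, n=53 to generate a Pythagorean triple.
(1547, 6996, 7165)

Euclid's formula: a = m² - n², b = 2mn, c = m² + n²
m = 66, n = 53
a = 66² - 53² = 4356 - 2809 = 1547
b = 2 × 66 × 53 = 6996
c = 66² + 53² = 4356 + 2809 = 7165
Verification: 1547² + 6996² = 2393209 + 48944016 = 51337225 = 7165² ✓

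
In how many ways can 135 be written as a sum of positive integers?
9035836076

p(n) counts ways to write n as a sum of positive integers (order ignored).
Euler's pentagonal recurrence: p(k) = p(k-1) + p(k-2) - p(k-5) - p(k-7) + p(k-12) + p(k-15) - ... (offsets j(3j∓1)/2, signs ++--, p(0)=1, p(<0)=0).
DP table for k = 0..134: p(0)=1, p(1)=1, p(2)=2, p(3)=3, p(4)=5, p(5)=7, p(6)=11, p(7)=15, p(8)=22, p(9)=30, p(10)=42, p(11)=56, p(12)=77, p(13)=101, p(14)=135, p(15)=176, p(16)=231, p(17)=297, p(18)=385, p(19)=490, p(20)=627, p(21)=792, p(22)=1002, p(23)=1255, p(24)=1575, p(25)=1958, p(26)=2436, p(27)=3010, p(28)=3718, p(29)=4565, p(30)=5604, p(31)=6842, p(32)=8349, p(33)=10143, p(34)=12310, p(35)=14883, p(36)=17977, p(37)=21637, p(38)=26015, p(39)=31185, p(40)=37338, p(41)=44583, p(42)=53174, p(43)=63261, p(44)=75175, p(45)=89134, p(46)=105558, p(47)=124754, p(48)=147273, p(49)=173525, p(50)=204226, p(51)=239943, p(52)=281589, p(53)=329931, p(54)=386155, p(55)=451276, p(56)=526823, p(57)=614154, p(58)=715220, p(59)=831820, p(60)=966467, p(61)=1121505, p(62)=1300156, p(63)=1505499, p(64)=1741630, p(65)=2012558, p(66)=2323520, p(67)=2679689, p(68)=3087735, p(69)=3554345, p(70)=4087968, p(71)=4697205, p(72)=5392783, p(73)=6185689, p(74)=7089500, p(75)=8118264, p(76)=9289091, p(77)=10619863, p(78)=12132164, p(79)=13848650, p(80)=15796476, p(81)=18004327, p(82)=20506255, p(83)=23338469, p(84)=26543660, p(85)=30167357, p(86)=34262962, p(87)=38887673, p(88)=44108109, p(89)=49995925, p(90)=56634173, p(91)=64112359, p(92)=72533807, p(93)=82010177, p(94)=92669720, p(95)=104651419, p(96)=118114304, p(97)=133230930, p(98)=150198136, p(99)=169229875, p(100)=190569292, p(101)=214481126, p(102)=241265379, p(103)=271248950, p(104)=304801365, p(105)=342325709, p(106)=384276336, p(107)=431149389, p(108)=483502844, p(109)=541946240, p(110)=607163746, p(111)=679903203, p(112)=761002156, p(113)=851376628, p(114)=952050665, p(115)=1064144451, p(116)=1188908248, p(117)=1327710076, p(118)=1482074143, p(119)=1653668665, p(120)=1844349560, p(121)=2056148051, p(122)=2291320912, p(123)=2552338241, p(124)=2841940500, p(125)=3163127352, p(126)=3519222692, p(127)=3913864295, p(128)=4351078600, p(129)=4835271870, p(130)=5371315400, p(131)=5964539504, p(132)=6620830889, p(133)=7346629512, p(134)=8149040695.
Final step: p(135) = p(134) + p(133) - p(130) - p(128) + p(123) + p(120) - p(113) - p(109) + p(100) + p(95) - p(84) - p(78) + p(65) + p(58) - p(43) - p(35) + p(18) + p(9)
= 8149040695 + 7346629512 - 5371315400 - 4351078600 + 2552338241 + 1844349560 - 851376628 - 541946240 + 190569292 + 104651419 - 26543660 - 12132164 + 2012558 + 715220 - 63261 - 14883 + 385 + 30
= 9035836076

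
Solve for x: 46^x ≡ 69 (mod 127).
62

Baby-step giant-step with step n = ⌈√127⌉ = 12.
Baby steps 46^j mod 127 (j:value) for j=0..11: 0:1, 1:46, 2:84, 3:54, 4:71, 5:91, 6:122, 7:24, 8:88, 9:111, 10:26, 11:53.
Giant-step multiplier: 46^(-12) ≡ 46^(126-12) = 46^114 ≡ 61 (mod 127).
Giant steps γ_i = 69·61^i mod 127: γ_0=69, γ_1=18, γ_2=82, γ_3=49, γ_4=68, γ_5=84 (in table at j=2).
x = i·n + j = 5·12 + 2 = 62.
Check: 46^62 ≡ 69 (mod 127).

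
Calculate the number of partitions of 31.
6842

p(n) counts ways to write n as a sum of positive integers (order ignored).
Euler's pentagonal recurrence: p(k) = p(k-1) + p(k-2) - p(k-5) - p(k-7) + p(k-12) + p(k-15) - ... (offsets j(3j∓1)/2, signs ++--, p(0)=1, p(<0)=0).
DP table for k = 0..30: p(0)=1, p(1)=1, p(2)=2, p(3)=3, p(4)=5, p(5)=7, p(6)=11, p(7)=15, p(8)=22, p(9)=30, p(10)=42, p(11)=56, p(12)=77, p(13)=101, p(14)=135, p(15)=176, p(16)=231, p(17)=297, p(18)=385, p(19)=490, p(20)=627, p(21)=792, p(22)=1002, p(23)=1255, p(24)=1575, p(25)=1958, p(26)=2436, p(27)=3010, p(28)=3718, p(29)=4565, p(30)=5604.
Final step: p(31) = p(30) + p(29) - p(26) - p(24) + p(19) + p(16) - p(9) - p(5)
= 5604 + 4565 - 2436 - 1575 + 490 + 231 - 30 - 7
= 6842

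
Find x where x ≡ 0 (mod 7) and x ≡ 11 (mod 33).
77

Using Chinese Remainder Theorem:
M = 7 × 33 = 231
M1 = 33, M2 = 7
y1 = 33^(-1) mod 7 = 3
y2 = 7^(-1) mod 33 = 19
x = (0×33×3 + 11×7×19) mod 231 = 77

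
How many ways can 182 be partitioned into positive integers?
819876908323

p(n) counts ways to write n as a sum of positive integers (order ignored).
Euler's pentagonal recurrence: p(k) = p(k-1) + p(k-2) - p(k-5) - p(k-7) + p(k-12) + p(k-15) - ... (offsets j(3j∓1)/2, signs ++--, p(0)=1, p(<0)=0).
DP table for k = 0..181: p(0)=1, p(1)=1, p(2)=2, p(3)=3, p(4)=5, p(5)=7, p(6)=11, p(7)=15, p(8)=22, p(9)=30, p(10)=42, p(11)=56, p(12)=77, p(13)=101, p(14)=135, p(15)=176, p(16)=231, p(17)=297, p(18)=385, p(19)=490, p(20)=627, p(21)=792, p(22)=1002, p(23)=1255, p(24)=1575, p(25)=1958, p(26)=2436, p(27)=3010, p(28)=3718, p(29)=4565, p(30)=5604, p(31)=6842, p(32)=8349, p(33)=10143, p(34)=12310, p(35)=14883, p(36)=17977, p(37)=21637, p(38)=26015, p(39)=31185, p(40)=37338, p(41)=44583, p(42)=53174, p(43)=63261, p(44)=75175, p(45)=89134, p(46)=105558, p(47)=124754, p(48)=147273, p(49)=173525, p(50)=204226, p(51)=239943, p(52)=281589, p(53)=329931, p(54)=386155, p(55)=451276, p(56)=526823, p(57)=614154, p(58)=715220, p(59)=831820, p(60)=966467, p(61)=1121505, p(62)=1300156, p(63)=1505499, p(64)=1741630, p(65)=2012558, p(66)=2323520, p(67)=2679689, p(68)=3087735, p(69)=3554345, p(70)=4087968, p(71)=4697205, p(72)=5392783, p(73)=6185689, p(74)=7089500, p(75)=8118264, p(76)=9289091, p(77)=10619863, p(78)=12132164, p(79)=13848650, p(80)=15796476, p(81)=18004327, p(82)=20506255, p(83)=23338469, p(84)=26543660, p(85)=30167357, p(86)=34262962, p(87)=38887673, p(88)=44108109, p(89)=49995925, p(90)=56634173, p(91)=64112359, p(92)=72533807, p(93)=82010177, p(94)=92669720, p(95)=104651419, p(96)=118114304, p(97)=133230930, p(98)=150198136, p(99)=169229875, p(100)=190569292, p(101)=214481126, p(102)=241265379, p(103)=271248950, p(104)=304801365, p(105)=342325709, p(106)=384276336, p(107)=431149389, p(108)=483502844, p(109)=541946240, p(110)=607163746, p(111)=679903203, p(112)=761002156, p(113)=851376628, p(114)=952050665, p(115)=1064144451, p(116)=1188908248, p(117)=1327710076, p(118)=1482074143, p(119)=1653668665, p(120)=1844349560, p(121)=2056148051, p(122)=2291320912, p(123)=2552338241, p(124)=2841940500, p(125)=3163127352, p(126)=3519222692, p(127)=3913864295, p(128)=4351078600, p(129)=4835271870, p(130)=5371315400, p(131)=5964539504, p(132)=6620830889, p(133)=7346629512, p(134)=8149040695, p(135)=9035836076, p(136)=10015581680, p(137)=11097645016, p(138)=12292341831, p(139)=13610949895, p(140)=15065878135, p(141)=16670689208, p(142)=18440293320, p(143)=20390982757, p(144)=22540654445, p(145)=24908858009, p(146)=27517052599, p(147)=30388671978, p(148)=33549419497, p(149)=37027355200, p(150)=40853235313, p(151)=45060624582, p(152)=49686288421, p(153)=54770336324, p(154)=60356673280, p(155)=66493182097, p(156)=73232243759, p(157)=80630964769, p(158)=88751778802, p(159)=97662728555, p(160)=107438159466, p(161)=118159068427, p(162)=129913904637, p(163)=142798995930, p(164)=156919475295, p(165)=172389800255, p(166)=189334822579, p(167)=207890420102, p(168)=228204732751, p(169)=250438925115, p(170)=274768617130, p(171)=301384802048, p(172)=330495499613, p(173)=362326859895, p(174)=397125074750, p(175)=435157697830, p(176)=476715857290, p(177)=522115831195, p(178)=571701605655, p(179)=625846753120, p(180)=684957390936, p(181)=749474411781.
Final step: p(182) = p(181) + p(180) - p(177) - p(175) + p(170) + p(167) - p(160) - p(156) + p(147) + p(142) - p(131) - p(125) + p(112) + p(105) - p(90) - p(82) + p(65) + p(56) - p(37) - p(27) + p(6)
= 749474411781 + 684957390936 - 522115831195 - 435157697830 + 274768617130 + 207890420102 - 107438159466 - 73232243759 + 30388671978 + 18440293320 - 5964539504 - 3163127352 + 761002156 + 342325709 - 56634173 - 20506255 + 2012558 + 526823 - 21637 - 3010 + 11
= 819876908323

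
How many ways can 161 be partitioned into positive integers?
118159068427

p(n) counts ways to write n as a sum of positive integers (order ignored).
Euler's pentagonal recurrence: p(k) = p(k-1) + p(k-2) - p(k-5) - p(k-7) + p(k-12) + p(k-15) - ... (offsets j(3j∓1)/2, signs ++--, p(0)=1, p(<0)=0).
DP table for k = 0..160: p(0)=1, p(1)=1, p(2)=2, p(3)=3, p(4)=5, p(5)=7, p(6)=11, p(7)=15, p(8)=22, p(9)=30, p(10)=42, p(11)=56, p(12)=77, p(13)=101, p(14)=135, p(15)=176, p(16)=231, p(17)=297, p(18)=385, p(19)=490, p(20)=627, p(21)=792, p(22)=1002, p(23)=1255, p(24)=1575, p(25)=1958, p(26)=2436, p(27)=3010, p(28)=3718, p(29)=4565, p(30)=5604, p(31)=6842, p(32)=8349, p(33)=10143, p(34)=12310, p(35)=14883, p(36)=17977, p(37)=21637, p(38)=26015, p(39)=31185, p(40)=37338, p(41)=44583, p(42)=53174, p(43)=63261, p(44)=75175, p(45)=89134, p(46)=105558, p(47)=124754, p(48)=147273, p(49)=173525, p(50)=204226, p(51)=239943, p(52)=281589, p(53)=329931, p(54)=386155, p(55)=451276, p(56)=526823, p(57)=614154, p(58)=715220, p(59)=831820, p(60)=966467, p(61)=1121505, p(62)=1300156, p(63)=1505499, p(64)=1741630, p(65)=2012558, p(66)=2323520, p(67)=2679689, p(68)=3087735, p(69)=3554345, p(70)=4087968, p(71)=4697205, p(72)=5392783, p(73)=6185689, p(74)=7089500, p(75)=8118264, p(76)=9289091, p(77)=10619863, p(78)=12132164, p(79)=13848650, p(80)=15796476, p(81)=18004327, p(82)=20506255, p(83)=23338469, p(84)=26543660, p(85)=30167357, p(86)=34262962, p(87)=38887673, p(88)=44108109, p(89)=49995925, p(90)=56634173, p(91)=64112359, p(92)=72533807, p(93)=82010177, p(94)=92669720, p(95)=104651419, p(96)=118114304, p(97)=133230930, p(98)=150198136, p(99)=169229875, p(100)=190569292, p(101)=214481126, p(102)=241265379, p(103)=271248950, p(104)=304801365, p(105)=342325709, p(106)=384276336, p(107)=431149389, p(108)=483502844, p(109)=541946240, p(110)=607163746, p(111)=679903203, p(112)=761002156, p(113)=851376628, p(114)=952050665, p(115)=1064144451, p(116)=1188908248, p(117)=1327710076, p(118)=1482074143, p(119)=1653668665, p(120)=1844349560, p(121)=2056148051, p(122)=2291320912, p(123)=2552338241, p(124)=2841940500, p(125)=3163127352, p(126)=3519222692, p(127)=3913864295, p(128)=4351078600, p(129)=4835271870, p(130)=5371315400, p(131)=5964539504, p(132)=6620830889, p(133)=7346629512, p(134)=8149040695, p(135)=9035836076, p(136)=10015581680, p(137)=11097645016, p(138)=12292341831, p(139)=13610949895, p(140)=15065878135, p(141)=16670689208, p(142)=18440293320, p(143)=20390982757, p(144)=22540654445, p(145)=24908858009, p(146)=27517052599, p(147)=30388671978, p(148)=33549419497, p(149)=37027355200, p(150)=40853235313, p(151)=45060624582, p(152)=49686288421, p(153)=54770336324, p(154)=60356673280, p(155)=66493182097, p(156)=73232243759, p(157)=80630964769, p(158)=88751778802, p(159)=97662728555, p(160)=107438159466.
Final step: p(161) = p(160) + p(159) - p(156) - p(154) + p(149) + p(146) - p(139) - p(135) + p(126) + p(121) - p(110) - p(104) + p(91) + p(84) - p(69) - p(61) + p(44) + p(35) - p(16) - p(6)
= 107438159466 + 97662728555 - 73232243759 - 60356673280 + 37027355200 + 27517052599 - 13610949895 - 9035836076 + 3519222692 + 2056148051 - 607163746 - 304801365 + 64112359 + 26543660 - 3554345 - 1121505 + 75175 + 14883 - 231 - 11
= 118159068427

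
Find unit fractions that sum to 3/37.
1/13 + 1/241 + 1/115921

Greedy algorithm:
3/37: ceiling(37/3) = 13, use 1/13
2/481: ceiling(481/2) = 241, use 1/241
1/115921: ceiling(115921/1) = 115921, use 1/115921
Result: 3/37 = 1/13 + 1/241 + 1/115921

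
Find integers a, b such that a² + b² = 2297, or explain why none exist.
19² + 44² (a=19, b=44)

Factorization: 2297 = 2297
By Fermat: n is sum of two squares iff every prime p ≡ 3 (mod 4) appears to even power.
All primes ≡ 3 (mod 4) appear to even power.
Search a = 0, 1, 2, … for 2297 - a² a perfect square: first hit at a = 19: 2297 - 361 = 1936 = 44².
2297 = 19² + 44² = 361 + 1936 ✓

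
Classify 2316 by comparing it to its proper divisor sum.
abundant

Proper divisors of 2316: sum = 1 + 2 + 3 + 4 + 6 + 12 + 193 + 386 + 579 + 772 + 1158 = 3116
Since 3116 > 2316, 2316 is abundant.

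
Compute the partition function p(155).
66493182097

p(n) counts ways to write n as a sum of positive integers (order ignored).
Euler's pentagonal recurrence: p(k) = p(k-1) + p(k-2) - p(k-5) - p(k-7) + p(k-12) + p(k-15) - ... (offsets j(3j∓1)/2, signs ++--, p(0)=1, p(<0)=0).
DP table for k = 0..154: p(0)=1, p(1)=1, p(2)=2, p(3)=3, p(4)=5, p(5)=7, p(6)=11, p(7)=15, p(8)=22, p(9)=30, p(10)=42, p(11)=56, p(12)=77, p(13)=101, p(14)=135, p(15)=176, p(16)=231, p(17)=297, p(18)=385, p(19)=490, p(20)=627, p(21)=792, p(22)=1002, p(23)=1255, p(24)=1575, p(25)=1958, p(26)=2436, p(27)=3010, p(28)=3718, p(29)=4565, p(30)=5604, p(31)=6842, p(32)=8349, p(33)=10143, p(34)=12310, p(35)=14883, p(36)=17977, p(37)=21637, p(38)=26015, p(39)=31185, p(40)=37338, p(41)=44583, p(42)=53174, p(43)=63261, p(44)=75175, p(45)=89134, p(46)=105558, p(47)=124754, p(48)=147273, p(49)=173525, p(50)=204226, p(51)=239943, p(52)=281589, p(53)=329931, p(54)=386155, p(55)=451276, p(56)=526823, p(57)=614154, p(58)=715220, p(59)=831820, p(60)=966467, p(61)=1121505, p(62)=1300156, p(63)=1505499, p(64)=1741630, p(65)=2012558, p(66)=2323520, p(67)=2679689, p(68)=3087735, p(69)=3554345, p(70)=4087968, p(71)=4697205, p(72)=5392783, p(73)=6185689, p(74)=7089500, p(75)=8118264, p(76)=9289091, p(77)=10619863, p(78)=12132164, p(79)=13848650, p(80)=15796476, p(81)=18004327, p(82)=20506255, p(83)=23338469, p(84)=26543660, p(85)=30167357, p(86)=34262962, p(87)=38887673, p(88)=44108109, p(89)=49995925, p(90)=56634173, p(91)=64112359, p(92)=72533807, p(93)=82010177, p(94)=92669720, p(95)=104651419, p(96)=118114304, p(97)=133230930, p(98)=150198136, p(99)=169229875, p(100)=190569292, p(101)=214481126, p(102)=241265379, p(103)=271248950, p(104)=304801365, p(105)=342325709, p(106)=384276336, p(107)=431149389, p(108)=483502844, p(109)=541946240, p(110)=607163746, p(111)=679903203, p(112)=761002156, p(113)=851376628, p(114)=952050665, p(115)=1064144451, p(116)=1188908248, p(117)=1327710076, p(118)=1482074143, p(119)=1653668665, p(120)=1844349560, p(121)=2056148051, p(122)=2291320912, p(123)=2552338241, p(124)=2841940500, p(125)=3163127352, p(126)=3519222692, p(127)=3913864295, p(128)=4351078600, p(129)=4835271870, p(130)=5371315400, p(131)=5964539504, p(132)=6620830889, p(133)=7346629512, p(134)=8149040695, p(135)=9035836076, p(136)=10015581680, p(137)=11097645016, p(138)=12292341831, p(139)=13610949895, p(140)=15065878135, p(141)=16670689208, p(142)=18440293320, p(143)=20390982757, p(144)=22540654445, p(145)=24908858009, p(146)=27517052599, p(147)=30388671978, p(148)=33549419497, p(149)=37027355200, p(150)=40853235313, p(151)=45060624582, p(152)=49686288421, p(153)=54770336324, p(154)=60356673280.
Final step: p(155) = p(154) + p(153) - p(150) - p(148) + p(143) + p(140) - p(133) - p(129) + p(120) + p(115) - p(104) - p(98) + p(85) + p(78) - p(63) - p(55) + p(38) + p(29) - p(10) - p(0)
= 60356673280 + 54770336324 - 40853235313 - 33549419497 + 20390982757 + 15065878135 - 7346629512 - 4835271870 + 1844349560 + 1064144451 - 304801365 - 150198136 + 30167357 + 12132164 - 1505499 - 451276 + 26015 + 4565 - 42 - 1
= 66493182097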